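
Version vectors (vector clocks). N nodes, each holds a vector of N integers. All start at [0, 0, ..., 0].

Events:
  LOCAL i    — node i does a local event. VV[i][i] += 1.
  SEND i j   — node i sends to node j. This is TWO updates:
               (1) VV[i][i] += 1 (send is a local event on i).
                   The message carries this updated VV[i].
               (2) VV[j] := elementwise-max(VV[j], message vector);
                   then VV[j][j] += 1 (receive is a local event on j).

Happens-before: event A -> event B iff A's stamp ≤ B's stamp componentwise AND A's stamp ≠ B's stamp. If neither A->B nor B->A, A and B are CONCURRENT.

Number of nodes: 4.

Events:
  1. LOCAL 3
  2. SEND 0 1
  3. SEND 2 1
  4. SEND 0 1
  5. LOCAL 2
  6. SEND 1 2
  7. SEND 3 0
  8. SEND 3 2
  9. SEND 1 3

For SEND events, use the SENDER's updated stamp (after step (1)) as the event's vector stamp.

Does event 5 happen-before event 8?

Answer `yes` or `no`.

Answer: no

Derivation:
Initial: VV[0]=[0, 0, 0, 0]
Initial: VV[1]=[0, 0, 0, 0]
Initial: VV[2]=[0, 0, 0, 0]
Initial: VV[3]=[0, 0, 0, 0]
Event 1: LOCAL 3: VV[3][3]++ -> VV[3]=[0, 0, 0, 1]
Event 2: SEND 0->1: VV[0][0]++ -> VV[0]=[1, 0, 0, 0], msg_vec=[1, 0, 0, 0]; VV[1]=max(VV[1],msg_vec) then VV[1][1]++ -> VV[1]=[1, 1, 0, 0]
Event 3: SEND 2->1: VV[2][2]++ -> VV[2]=[0, 0, 1, 0], msg_vec=[0, 0, 1, 0]; VV[1]=max(VV[1],msg_vec) then VV[1][1]++ -> VV[1]=[1, 2, 1, 0]
Event 4: SEND 0->1: VV[0][0]++ -> VV[0]=[2, 0, 0, 0], msg_vec=[2, 0, 0, 0]; VV[1]=max(VV[1],msg_vec) then VV[1][1]++ -> VV[1]=[2, 3, 1, 0]
Event 5: LOCAL 2: VV[2][2]++ -> VV[2]=[0, 0, 2, 0]
Event 6: SEND 1->2: VV[1][1]++ -> VV[1]=[2, 4, 1, 0], msg_vec=[2, 4, 1, 0]; VV[2]=max(VV[2],msg_vec) then VV[2][2]++ -> VV[2]=[2, 4, 3, 0]
Event 7: SEND 3->0: VV[3][3]++ -> VV[3]=[0, 0, 0, 2], msg_vec=[0, 0, 0, 2]; VV[0]=max(VV[0],msg_vec) then VV[0][0]++ -> VV[0]=[3, 0, 0, 2]
Event 8: SEND 3->2: VV[3][3]++ -> VV[3]=[0, 0, 0, 3], msg_vec=[0, 0, 0, 3]; VV[2]=max(VV[2],msg_vec) then VV[2][2]++ -> VV[2]=[2, 4, 4, 3]
Event 9: SEND 1->3: VV[1][1]++ -> VV[1]=[2, 5, 1, 0], msg_vec=[2, 5, 1, 0]; VV[3]=max(VV[3],msg_vec) then VV[3][3]++ -> VV[3]=[2, 5, 1, 4]
Event 5 stamp: [0, 0, 2, 0]
Event 8 stamp: [0, 0, 0, 3]
[0, 0, 2, 0] <= [0, 0, 0, 3]? False. Equal? False. Happens-before: False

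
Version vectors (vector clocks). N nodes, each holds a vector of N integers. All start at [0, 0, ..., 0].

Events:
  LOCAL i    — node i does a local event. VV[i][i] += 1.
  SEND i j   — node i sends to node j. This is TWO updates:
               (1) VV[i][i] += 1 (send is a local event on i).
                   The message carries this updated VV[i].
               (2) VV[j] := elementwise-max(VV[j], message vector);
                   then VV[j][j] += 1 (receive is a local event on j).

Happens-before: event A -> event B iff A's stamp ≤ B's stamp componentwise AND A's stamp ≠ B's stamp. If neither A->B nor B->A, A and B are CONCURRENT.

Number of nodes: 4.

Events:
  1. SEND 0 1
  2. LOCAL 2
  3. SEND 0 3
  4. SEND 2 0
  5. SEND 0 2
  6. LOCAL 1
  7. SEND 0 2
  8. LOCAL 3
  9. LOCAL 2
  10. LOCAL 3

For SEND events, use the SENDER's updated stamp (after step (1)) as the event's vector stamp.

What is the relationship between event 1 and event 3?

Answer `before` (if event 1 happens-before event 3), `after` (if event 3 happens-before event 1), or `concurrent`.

Initial: VV[0]=[0, 0, 0, 0]
Initial: VV[1]=[0, 0, 0, 0]
Initial: VV[2]=[0, 0, 0, 0]
Initial: VV[3]=[0, 0, 0, 0]
Event 1: SEND 0->1: VV[0][0]++ -> VV[0]=[1, 0, 0, 0], msg_vec=[1, 0, 0, 0]; VV[1]=max(VV[1],msg_vec) then VV[1][1]++ -> VV[1]=[1, 1, 0, 0]
Event 2: LOCAL 2: VV[2][2]++ -> VV[2]=[0, 0, 1, 0]
Event 3: SEND 0->3: VV[0][0]++ -> VV[0]=[2, 0, 0, 0], msg_vec=[2, 0, 0, 0]; VV[3]=max(VV[3],msg_vec) then VV[3][3]++ -> VV[3]=[2, 0, 0, 1]
Event 4: SEND 2->0: VV[2][2]++ -> VV[2]=[0, 0, 2, 0], msg_vec=[0, 0, 2, 0]; VV[0]=max(VV[0],msg_vec) then VV[0][0]++ -> VV[0]=[3, 0, 2, 0]
Event 5: SEND 0->2: VV[0][0]++ -> VV[0]=[4, 0, 2, 0], msg_vec=[4, 0, 2, 0]; VV[2]=max(VV[2],msg_vec) then VV[2][2]++ -> VV[2]=[4, 0, 3, 0]
Event 6: LOCAL 1: VV[1][1]++ -> VV[1]=[1, 2, 0, 0]
Event 7: SEND 0->2: VV[0][0]++ -> VV[0]=[5, 0, 2, 0], msg_vec=[5, 0, 2, 0]; VV[2]=max(VV[2],msg_vec) then VV[2][2]++ -> VV[2]=[5, 0, 4, 0]
Event 8: LOCAL 3: VV[3][3]++ -> VV[3]=[2, 0, 0, 2]
Event 9: LOCAL 2: VV[2][2]++ -> VV[2]=[5, 0, 5, 0]
Event 10: LOCAL 3: VV[3][3]++ -> VV[3]=[2, 0, 0, 3]
Event 1 stamp: [1, 0, 0, 0]
Event 3 stamp: [2, 0, 0, 0]
[1, 0, 0, 0] <= [2, 0, 0, 0]? True
[2, 0, 0, 0] <= [1, 0, 0, 0]? False
Relation: before

Answer: before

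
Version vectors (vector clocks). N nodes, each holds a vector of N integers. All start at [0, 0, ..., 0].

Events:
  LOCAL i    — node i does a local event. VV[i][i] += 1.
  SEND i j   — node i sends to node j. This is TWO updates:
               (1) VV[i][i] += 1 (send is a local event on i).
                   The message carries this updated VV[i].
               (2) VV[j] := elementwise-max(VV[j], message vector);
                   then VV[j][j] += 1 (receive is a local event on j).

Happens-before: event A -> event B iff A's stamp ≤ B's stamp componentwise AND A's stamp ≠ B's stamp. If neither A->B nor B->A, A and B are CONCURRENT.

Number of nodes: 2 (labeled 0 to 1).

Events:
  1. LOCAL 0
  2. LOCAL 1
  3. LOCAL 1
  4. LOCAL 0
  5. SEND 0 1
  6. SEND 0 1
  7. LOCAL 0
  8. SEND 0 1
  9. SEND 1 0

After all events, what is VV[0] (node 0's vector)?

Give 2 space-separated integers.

Answer: 7 6

Derivation:
Initial: VV[0]=[0, 0]
Initial: VV[1]=[0, 0]
Event 1: LOCAL 0: VV[0][0]++ -> VV[0]=[1, 0]
Event 2: LOCAL 1: VV[1][1]++ -> VV[1]=[0, 1]
Event 3: LOCAL 1: VV[1][1]++ -> VV[1]=[0, 2]
Event 4: LOCAL 0: VV[0][0]++ -> VV[0]=[2, 0]
Event 5: SEND 0->1: VV[0][0]++ -> VV[0]=[3, 0], msg_vec=[3, 0]; VV[1]=max(VV[1],msg_vec) then VV[1][1]++ -> VV[1]=[3, 3]
Event 6: SEND 0->1: VV[0][0]++ -> VV[0]=[4, 0], msg_vec=[4, 0]; VV[1]=max(VV[1],msg_vec) then VV[1][1]++ -> VV[1]=[4, 4]
Event 7: LOCAL 0: VV[0][0]++ -> VV[0]=[5, 0]
Event 8: SEND 0->1: VV[0][0]++ -> VV[0]=[6, 0], msg_vec=[6, 0]; VV[1]=max(VV[1],msg_vec) then VV[1][1]++ -> VV[1]=[6, 5]
Event 9: SEND 1->0: VV[1][1]++ -> VV[1]=[6, 6], msg_vec=[6, 6]; VV[0]=max(VV[0],msg_vec) then VV[0][0]++ -> VV[0]=[7, 6]
Final vectors: VV[0]=[7, 6]; VV[1]=[6, 6]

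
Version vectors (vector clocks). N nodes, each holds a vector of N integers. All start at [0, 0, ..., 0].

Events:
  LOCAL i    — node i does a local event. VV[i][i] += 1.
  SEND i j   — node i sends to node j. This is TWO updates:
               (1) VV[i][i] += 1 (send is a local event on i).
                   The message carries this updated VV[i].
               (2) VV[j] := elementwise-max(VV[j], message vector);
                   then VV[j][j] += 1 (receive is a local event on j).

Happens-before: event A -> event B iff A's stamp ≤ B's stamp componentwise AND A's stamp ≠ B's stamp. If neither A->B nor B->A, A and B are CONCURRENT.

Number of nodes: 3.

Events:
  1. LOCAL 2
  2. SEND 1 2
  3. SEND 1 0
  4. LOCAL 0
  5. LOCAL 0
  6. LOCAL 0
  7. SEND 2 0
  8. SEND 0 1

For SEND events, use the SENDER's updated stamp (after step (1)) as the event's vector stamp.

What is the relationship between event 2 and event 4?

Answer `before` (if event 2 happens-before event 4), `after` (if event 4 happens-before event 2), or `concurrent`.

Answer: before

Derivation:
Initial: VV[0]=[0, 0, 0]
Initial: VV[1]=[0, 0, 0]
Initial: VV[2]=[0, 0, 0]
Event 1: LOCAL 2: VV[2][2]++ -> VV[2]=[0, 0, 1]
Event 2: SEND 1->2: VV[1][1]++ -> VV[1]=[0, 1, 0], msg_vec=[0, 1, 0]; VV[2]=max(VV[2],msg_vec) then VV[2][2]++ -> VV[2]=[0, 1, 2]
Event 3: SEND 1->0: VV[1][1]++ -> VV[1]=[0, 2, 0], msg_vec=[0, 2, 0]; VV[0]=max(VV[0],msg_vec) then VV[0][0]++ -> VV[0]=[1, 2, 0]
Event 4: LOCAL 0: VV[0][0]++ -> VV[0]=[2, 2, 0]
Event 5: LOCAL 0: VV[0][0]++ -> VV[0]=[3, 2, 0]
Event 6: LOCAL 0: VV[0][0]++ -> VV[0]=[4, 2, 0]
Event 7: SEND 2->0: VV[2][2]++ -> VV[2]=[0, 1, 3], msg_vec=[0, 1, 3]; VV[0]=max(VV[0],msg_vec) then VV[0][0]++ -> VV[0]=[5, 2, 3]
Event 8: SEND 0->1: VV[0][0]++ -> VV[0]=[6, 2, 3], msg_vec=[6, 2, 3]; VV[1]=max(VV[1],msg_vec) then VV[1][1]++ -> VV[1]=[6, 3, 3]
Event 2 stamp: [0, 1, 0]
Event 4 stamp: [2, 2, 0]
[0, 1, 0] <= [2, 2, 0]? True
[2, 2, 0] <= [0, 1, 0]? False
Relation: before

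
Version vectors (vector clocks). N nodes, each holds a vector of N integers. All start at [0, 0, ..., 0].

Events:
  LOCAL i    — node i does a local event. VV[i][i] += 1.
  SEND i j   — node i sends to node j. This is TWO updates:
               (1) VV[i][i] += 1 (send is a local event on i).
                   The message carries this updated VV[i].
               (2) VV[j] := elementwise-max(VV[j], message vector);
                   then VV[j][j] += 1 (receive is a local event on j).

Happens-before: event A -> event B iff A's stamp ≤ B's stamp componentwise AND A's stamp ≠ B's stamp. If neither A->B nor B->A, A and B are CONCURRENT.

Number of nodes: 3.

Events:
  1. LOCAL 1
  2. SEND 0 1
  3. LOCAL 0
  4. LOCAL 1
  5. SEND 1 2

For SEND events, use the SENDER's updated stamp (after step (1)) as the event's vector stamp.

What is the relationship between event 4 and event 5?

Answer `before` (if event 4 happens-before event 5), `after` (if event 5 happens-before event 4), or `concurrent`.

Initial: VV[0]=[0, 0, 0]
Initial: VV[1]=[0, 0, 0]
Initial: VV[2]=[0, 0, 0]
Event 1: LOCAL 1: VV[1][1]++ -> VV[1]=[0, 1, 0]
Event 2: SEND 0->1: VV[0][0]++ -> VV[0]=[1, 0, 0], msg_vec=[1, 0, 0]; VV[1]=max(VV[1],msg_vec) then VV[1][1]++ -> VV[1]=[1, 2, 0]
Event 3: LOCAL 0: VV[0][0]++ -> VV[0]=[2, 0, 0]
Event 4: LOCAL 1: VV[1][1]++ -> VV[1]=[1, 3, 0]
Event 5: SEND 1->2: VV[1][1]++ -> VV[1]=[1, 4, 0], msg_vec=[1, 4, 0]; VV[2]=max(VV[2],msg_vec) then VV[2][2]++ -> VV[2]=[1, 4, 1]
Event 4 stamp: [1, 3, 0]
Event 5 stamp: [1, 4, 0]
[1, 3, 0] <= [1, 4, 0]? True
[1, 4, 0] <= [1, 3, 0]? False
Relation: before

Answer: before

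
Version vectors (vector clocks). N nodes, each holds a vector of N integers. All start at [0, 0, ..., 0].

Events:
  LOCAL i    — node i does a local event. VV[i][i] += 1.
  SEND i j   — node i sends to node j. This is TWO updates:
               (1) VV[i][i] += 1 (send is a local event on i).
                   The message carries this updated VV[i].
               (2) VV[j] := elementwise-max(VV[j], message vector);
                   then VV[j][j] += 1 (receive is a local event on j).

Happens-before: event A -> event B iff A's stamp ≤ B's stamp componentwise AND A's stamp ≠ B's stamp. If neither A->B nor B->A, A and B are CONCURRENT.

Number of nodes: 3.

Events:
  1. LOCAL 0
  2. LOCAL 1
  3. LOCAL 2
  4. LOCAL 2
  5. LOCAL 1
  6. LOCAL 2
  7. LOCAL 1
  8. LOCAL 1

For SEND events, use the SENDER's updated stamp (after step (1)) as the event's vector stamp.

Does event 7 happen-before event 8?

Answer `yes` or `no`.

Initial: VV[0]=[0, 0, 0]
Initial: VV[1]=[0, 0, 0]
Initial: VV[2]=[0, 0, 0]
Event 1: LOCAL 0: VV[0][0]++ -> VV[0]=[1, 0, 0]
Event 2: LOCAL 1: VV[1][1]++ -> VV[1]=[0, 1, 0]
Event 3: LOCAL 2: VV[2][2]++ -> VV[2]=[0, 0, 1]
Event 4: LOCAL 2: VV[2][2]++ -> VV[2]=[0, 0, 2]
Event 5: LOCAL 1: VV[1][1]++ -> VV[1]=[0, 2, 0]
Event 6: LOCAL 2: VV[2][2]++ -> VV[2]=[0, 0, 3]
Event 7: LOCAL 1: VV[1][1]++ -> VV[1]=[0, 3, 0]
Event 8: LOCAL 1: VV[1][1]++ -> VV[1]=[0, 4, 0]
Event 7 stamp: [0, 3, 0]
Event 8 stamp: [0, 4, 0]
[0, 3, 0] <= [0, 4, 0]? True. Equal? False. Happens-before: True

Answer: yes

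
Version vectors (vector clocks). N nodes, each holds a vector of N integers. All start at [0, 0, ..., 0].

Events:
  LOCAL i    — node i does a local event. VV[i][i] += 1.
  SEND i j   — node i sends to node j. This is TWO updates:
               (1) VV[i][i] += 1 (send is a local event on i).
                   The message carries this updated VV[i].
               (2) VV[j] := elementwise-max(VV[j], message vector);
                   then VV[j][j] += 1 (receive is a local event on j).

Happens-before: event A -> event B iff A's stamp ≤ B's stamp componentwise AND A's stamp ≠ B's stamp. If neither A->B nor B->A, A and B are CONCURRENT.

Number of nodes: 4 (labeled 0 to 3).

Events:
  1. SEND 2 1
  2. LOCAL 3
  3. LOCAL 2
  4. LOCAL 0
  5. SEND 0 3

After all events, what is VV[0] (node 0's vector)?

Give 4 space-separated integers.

Initial: VV[0]=[0, 0, 0, 0]
Initial: VV[1]=[0, 0, 0, 0]
Initial: VV[2]=[0, 0, 0, 0]
Initial: VV[3]=[0, 0, 0, 0]
Event 1: SEND 2->1: VV[2][2]++ -> VV[2]=[0, 0, 1, 0], msg_vec=[0, 0, 1, 0]; VV[1]=max(VV[1],msg_vec) then VV[1][1]++ -> VV[1]=[0, 1, 1, 0]
Event 2: LOCAL 3: VV[3][3]++ -> VV[3]=[0, 0, 0, 1]
Event 3: LOCAL 2: VV[2][2]++ -> VV[2]=[0, 0, 2, 0]
Event 4: LOCAL 0: VV[0][0]++ -> VV[0]=[1, 0, 0, 0]
Event 5: SEND 0->3: VV[0][0]++ -> VV[0]=[2, 0, 0, 0], msg_vec=[2, 0, 0, 0]; VV[3]=max(VV[3],msg_vec) then VV[3][3]++ -> VV[3]=[2, 0, 0, 2]
Final vectors: VV[0]=[2, 0, 0, 0]; VV[1]=[0, 1, 1, 0]; VV[2]=[0, 0, 2, 0]; VV[3]=[2, 0, 0, 2]

Answer: 2 0 0 0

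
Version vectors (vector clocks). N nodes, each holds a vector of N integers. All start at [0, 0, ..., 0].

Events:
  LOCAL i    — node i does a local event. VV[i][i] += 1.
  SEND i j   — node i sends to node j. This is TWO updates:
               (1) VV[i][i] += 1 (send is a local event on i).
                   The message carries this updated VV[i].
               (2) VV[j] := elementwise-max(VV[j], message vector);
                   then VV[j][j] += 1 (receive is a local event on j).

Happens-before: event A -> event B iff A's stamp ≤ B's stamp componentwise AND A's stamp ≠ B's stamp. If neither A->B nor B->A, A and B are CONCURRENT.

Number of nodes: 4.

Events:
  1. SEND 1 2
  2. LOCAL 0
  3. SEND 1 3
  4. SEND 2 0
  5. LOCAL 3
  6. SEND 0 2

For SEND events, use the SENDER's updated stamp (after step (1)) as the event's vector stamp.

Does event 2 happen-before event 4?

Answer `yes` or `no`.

Answer: no

Derivation:
Initial: VV[0]=[0, 0, 0, 0]
Initial: VV[1]=[0, 0, 0, 0]
Initial: VV[2]=[0, 0, 0, 0]
Initial: VV[3]=[0, 0, 0, 0]
Event 1: SEND 1->2: VV[1][1]++ -> VV[1]=[0, 1, 0, 0], msg_vec=[0, 1, 0, 0]; VV[2]=max(VV[2],msg_vec) then VV[2][2]++ -> VV[2]=[0, 1, 1, 0]
Event 2: LOCAL 0: VV[0][0]++ -> VV[0]=[1, 0, 0, 0]
Event 3: SEND 1->3: VV[1][1]++ -> VV[1]=[0, 2, 0, 0], msg_vec=[0, 2, 0, 0]; VV[3]=max(VV[3],msg_vec) then VV[3][3]++ -> VV[3]=[0, 2, 0, 1]
Event 4: SEND 2->0: VV[2][2]++ -> VV[2]=[0, 1, 2, 0], msg_vec=[0, 1, 2, 0]; VV[0]=max(VV[0],msg_vec) then VV[0][0]++ -> VV[0]=[2, 1, 2, 0]
Event 5: LOCAL 3: VV[3][3]++ -> VV[3]=[0, 2, 0, 2]
Event 6: SEND 0->2: VV[0][0]++ -> VV[0]=[3, 1, 2, 0], msg_vec=[3, 1, 2, 0]; VV[2]=max(VV[2],msg_vec) then VV[2][2]++ -> VV[2]=[3, 1, 3, 0]
Event 2 stamp: [1, 0, 0, 0]
Event 4 stamp: [0, 1, 2, 0]
[1, 0, 0, 0] <= [0, 1, 2, 0]? False. Equal? False. Happens-before: False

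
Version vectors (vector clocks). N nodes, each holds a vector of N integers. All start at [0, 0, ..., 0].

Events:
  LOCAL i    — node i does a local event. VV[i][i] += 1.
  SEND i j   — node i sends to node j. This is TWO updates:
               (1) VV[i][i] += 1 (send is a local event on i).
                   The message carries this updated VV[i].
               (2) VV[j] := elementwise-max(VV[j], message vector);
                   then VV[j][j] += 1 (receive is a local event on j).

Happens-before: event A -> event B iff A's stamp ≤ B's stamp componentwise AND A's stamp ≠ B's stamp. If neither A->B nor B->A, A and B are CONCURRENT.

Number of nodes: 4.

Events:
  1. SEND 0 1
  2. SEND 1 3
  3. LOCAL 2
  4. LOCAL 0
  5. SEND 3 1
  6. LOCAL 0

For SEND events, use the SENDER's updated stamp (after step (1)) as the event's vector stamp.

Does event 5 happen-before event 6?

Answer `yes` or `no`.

Initial: VV[0]=[0, 0, 0, 0]
Initial: VV[1]=[0, 0, 0, 0]
Initial: VV[2]=[0, 0, 0, 0]
Initial: VV[3]=[0, 0, 0, 0]
Event 1: SEND 0->1: VV[0][0]++ -> VV[0]=[1, 0, 0, 0], msg_vec=[1, 0, 0, 0]; VV[1]=max(VV[1],msg_vec) then VV[1][1]++ -> VV[1]=[1, 1, 0, 0]
Event 2: SEND 1->3: VV[1][1]++ -> VV[1]=[1, 2, 0, 0], msg_vec=[1, 2, 0, 0]; VV[3]=max(VV[3],msg_vec) then VV[3][3]++ -> VV[3]=[1, 2, 0, 1]
Event 3: LOCAL 2: VV[2][2]++ -> VV[2]=[0, 0, 1, 0]
Event 4: LOCAL 0: VV[0][0]++ -> VV[0]=[2, 0, 0, 0]
Event 5: SEND 3->1: VV[3][3]++ -> VV[3]=[1, 2, 0, 2], msg_vec=[1, 2, 0, 2]; VV[1]=max(VV[1],msg_vec) then VV[1][1]++ -> VV[1]=[1, 3, 0, 2]
Event 6: LOCAL 0: VV[0][0]++ -> VV[0]=[3, 0, 0, 0]
Event 5 stamp: [1, 2, 0, 2]
Event 6 stamp: [3, 0, 0, 0]
[1, 2, 0, 2] <= [3, 0, 0, 0]? False. Equal? False. Happens-before: False

Answer: no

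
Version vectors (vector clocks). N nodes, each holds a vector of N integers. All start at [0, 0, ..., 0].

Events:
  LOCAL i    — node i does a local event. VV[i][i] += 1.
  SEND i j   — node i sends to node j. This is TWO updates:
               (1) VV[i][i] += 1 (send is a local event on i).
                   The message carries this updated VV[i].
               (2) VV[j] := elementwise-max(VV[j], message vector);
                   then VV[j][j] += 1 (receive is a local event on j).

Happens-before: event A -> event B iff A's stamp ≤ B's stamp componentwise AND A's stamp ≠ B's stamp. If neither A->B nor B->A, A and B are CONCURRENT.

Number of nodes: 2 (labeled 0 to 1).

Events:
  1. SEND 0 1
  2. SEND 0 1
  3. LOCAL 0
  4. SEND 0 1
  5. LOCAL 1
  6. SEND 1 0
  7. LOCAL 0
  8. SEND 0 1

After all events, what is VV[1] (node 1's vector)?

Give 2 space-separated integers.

Initial: VV[0]=[0, 0]
Initial: VV[1]=[0, 0]
Event 1: SEND 0->1: VV[0][0]++ -> VV[0]=[1, 0], msg_vec=[1, 0]; VV[1]=max(VV[1],msg_vec) then VV[1][1]++ -> VV[1]=[1, 1]
Event 2: SEND 0->1: VV[0][0]++ -> VV[0]=[2, 0], msg_vec=[2, 0]; VV[1]=max(VV[1],msg_vec) then VV[1][1]++ -> VV[1]=[2, 2]
Event 3: LOCAL 0: VV[0][0]++ -> VV[0]=[3, 0]
Event 4: SEND 0->1: VV[0][0]++ -> VV[0]=[4, 0], msg_vec=[4, 0]; VV[1]=max(VV[1],msg_vec) then VV[1][1]++ -> VV[1]=[4, 3]
Event 5: LOCAL 1: VV[1][1]++ -> VV[1]=[4, 4]
Event 6: SEND 1->0: VV[1][1]++ -> VV[1]=[4, 5], msg_vec=[4, 5]; VV[0]=max(VV[0],msg_vec) then VV[0][0]++ -> VV[0]=[5, 5]
Event 7: LOCAL 0: VV[0][0]++ -> VV[0]=[6, 5]
Event 8: SEND 0->1: VV[0][0]++ -> VV[0]=[7, 5], msg_vec=[7, 5]; VV[1]=max(VV[1],msg_vec) then VV[1][1]++ -> VV[1]=[7, 6]
Final vectors: VV[0]=[7, 5]; VV[1]=[7, 6]

Answer: 7 6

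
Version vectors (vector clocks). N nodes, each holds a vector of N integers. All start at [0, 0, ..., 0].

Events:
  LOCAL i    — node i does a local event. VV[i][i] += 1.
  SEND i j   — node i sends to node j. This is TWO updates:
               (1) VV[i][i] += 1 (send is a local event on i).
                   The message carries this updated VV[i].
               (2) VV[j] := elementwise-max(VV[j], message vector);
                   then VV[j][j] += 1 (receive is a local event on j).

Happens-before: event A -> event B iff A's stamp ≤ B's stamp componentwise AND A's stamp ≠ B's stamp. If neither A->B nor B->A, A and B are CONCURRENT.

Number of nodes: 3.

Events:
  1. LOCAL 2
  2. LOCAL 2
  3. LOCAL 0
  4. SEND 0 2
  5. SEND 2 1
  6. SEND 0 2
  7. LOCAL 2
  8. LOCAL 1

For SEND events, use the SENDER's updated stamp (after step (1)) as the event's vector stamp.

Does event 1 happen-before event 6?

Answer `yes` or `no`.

Answer: no

Derivation:
Initial: VV[0]=[0, 0, 0]
Initial: VV[1]=[0, 0, 0]
Initial: VV[2]=[0, 0, 0]
Event 1: LOCAL 2: VV[2][2]++ -> VV[2]=[0, 0, 1]
Event 2: LOCAL 2: VV[2][2]++ -> VV[2]=[0, 0, 2]
Event 3: LOCAL 0: VV[0][0]++ -> VV[0]=[1, 0, 0]
Event 4: SEND 0->2: VV[0][0]++ -> VV[0]=[2, 0, 0], msg_vec=[2, 0, 0]; VV[2]=max(VV[2],msg_vec) then VV[2][2]++ -> VV[2]=[2, 0, 3]
Event 5: SEND 2->1: VV[2][2]++ -> VV[2]=[2, 0, 4], msg_vec=[2, 0, 4]; VV[1]=max(VV[1],msg_vec) then VV[1][1]++ -> VV[1]=[2, 1, 4]
Event 6: SEND 0->2: VV[0][0]++ -> VV[0]=[3, 0, 0], msg_vec=[3, 0, 0]; VV[2]=max(VV[2],msg_vec) then VV[2][2]++ -> VV[2]=[3, 0, 5]
Event 7: LOCAL 2: VV[2][2]++ -> VV[2]=[3, 0, 6]
Event 8: LOCAL 1: VV[1][1]++ -> VV[1]=[2, 2, 4]
Event 1 stamp: [0, 0, 1]
Event 6 stamp: [3, 0, 0]
[0, 0, 1] <= [3, 0, 0]? False. Equal? False. Happens-before: False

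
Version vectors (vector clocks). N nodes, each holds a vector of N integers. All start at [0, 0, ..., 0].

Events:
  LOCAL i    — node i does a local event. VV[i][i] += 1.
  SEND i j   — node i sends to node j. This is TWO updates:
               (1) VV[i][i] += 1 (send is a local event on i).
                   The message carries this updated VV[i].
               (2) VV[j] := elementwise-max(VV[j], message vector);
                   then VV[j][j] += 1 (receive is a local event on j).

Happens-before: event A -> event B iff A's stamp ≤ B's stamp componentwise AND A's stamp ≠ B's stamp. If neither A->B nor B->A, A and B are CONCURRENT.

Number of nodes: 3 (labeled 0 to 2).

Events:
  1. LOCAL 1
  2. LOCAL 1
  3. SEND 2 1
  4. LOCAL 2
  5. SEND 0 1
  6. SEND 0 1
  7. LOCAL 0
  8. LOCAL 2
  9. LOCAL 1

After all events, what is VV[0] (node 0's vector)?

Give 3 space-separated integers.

Answer: 3 0 0

Derivation:
Initial: VV[0]=[0, 0, 0]
Initial: VV[1]=[0, 0, 0]
Initial: VV[2]=[0, 0, 0]
Event 1: LOCAL 1: VV[1][1]++ -> VV[1]=[0, 1, 0]
Event 2: LOCAL 1: VV[1][1]++ -> VV[1]=[0, 2, 0]
Event 3: SEND 2->1: VV[2][2]++ -> VV[2]=[0, 0, 1], msg_vec=[0, 0, 1]; VV[1]=max(VV[1],msg_vec) then VV[1][1]++ -> VV[1]=[0, 3, 1]
Event 4: LOCAL 2: VV[2][2]++ -> VV[2]=[0, 0, 2]
Event 5: SEND 0->1: VV[0][0]++ -> VV[0]=[1, 0, 0], msg_vec=[1, 0, 0]; VV[1]=max(VV[1],msg_vec) then VV[1][1]++ -> VV[1]=[1, 4, 1]
Event 6: SEND 0->1: VV[0][0]++ -> VV[0]=[2, 0, 0], msg_vec=[2, 0, 0]; VV[1]=max(VV[1],msg_vec) then VV[1][1]++ -> VV[1]=[2, 5, 1]
Event 7: LOCAL 0: VV[0][0]++ -> VV[0]=[3, 0, 0]
Event 8: LOCAL 2: VV[2][2]++ -> VV[2]=[0, 0, 3]
Event 9: LOCAL 1: VV[1][1]++ -> VV[1]=[2, 6, 1]
Final vectors: VV[0]=[3, 0, 0]; VV[1]=[2, 6, 1]; VV[2]=[0, 0, 3]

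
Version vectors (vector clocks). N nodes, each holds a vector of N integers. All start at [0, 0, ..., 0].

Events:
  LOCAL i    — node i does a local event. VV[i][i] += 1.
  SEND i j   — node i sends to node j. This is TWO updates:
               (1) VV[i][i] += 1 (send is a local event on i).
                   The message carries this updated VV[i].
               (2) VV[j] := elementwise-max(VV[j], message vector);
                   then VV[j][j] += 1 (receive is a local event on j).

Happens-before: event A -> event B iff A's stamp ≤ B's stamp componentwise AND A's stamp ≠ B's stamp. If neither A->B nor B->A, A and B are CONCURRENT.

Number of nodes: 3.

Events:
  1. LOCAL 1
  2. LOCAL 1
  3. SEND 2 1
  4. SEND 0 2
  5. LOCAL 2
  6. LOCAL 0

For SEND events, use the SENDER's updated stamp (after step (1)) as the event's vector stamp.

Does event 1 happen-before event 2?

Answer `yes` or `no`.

Initial: VV[0]=[0, 0, 0]
Initial: VV[1]=[0, 0, 0]
Initial: VV[2]=[0, 0, 0]
Event 1: LOCAL 1: VV[1][1]++ -> VV[1]=[0, 1, 0]
Event 2: LOCAL 1: VV[1][1]++ -> VV[1]=[0, 2, 0]
Event 3: SEND 2->1: VV[2][2]++ -> VV[2]=[0, 0, 1], msg_vec=[0, 0, 1]; VV[1]=max(VV[1],msg_vec) then VV[1][1]++ -> VV[1]=[0, 3, 1]
Event 4: SEND 0->2: VV[0][0]++ -> VV[0]=[1, 0, 0], msg_vec=[1, 0, 0]; VV[2]=max(VV[2],msg_vec) then VV[2][2]++ -> VV[2]=[1, 0, 2]
Event 5: LOCAL 2: VV[2][2]++ -> VV[2]=[1, 0, 3]
Event 6: LOCAL 0: VV[0][0]++ -> VV[0]=[2, 0, 0]
Event 1 stamp: [0, 1, 0]
Event 2 stamp: [0, 2, 0]
[0, 1, 0] <= [0, 2, 0]? True. Equal? False. Happens-before: True

Answer: yes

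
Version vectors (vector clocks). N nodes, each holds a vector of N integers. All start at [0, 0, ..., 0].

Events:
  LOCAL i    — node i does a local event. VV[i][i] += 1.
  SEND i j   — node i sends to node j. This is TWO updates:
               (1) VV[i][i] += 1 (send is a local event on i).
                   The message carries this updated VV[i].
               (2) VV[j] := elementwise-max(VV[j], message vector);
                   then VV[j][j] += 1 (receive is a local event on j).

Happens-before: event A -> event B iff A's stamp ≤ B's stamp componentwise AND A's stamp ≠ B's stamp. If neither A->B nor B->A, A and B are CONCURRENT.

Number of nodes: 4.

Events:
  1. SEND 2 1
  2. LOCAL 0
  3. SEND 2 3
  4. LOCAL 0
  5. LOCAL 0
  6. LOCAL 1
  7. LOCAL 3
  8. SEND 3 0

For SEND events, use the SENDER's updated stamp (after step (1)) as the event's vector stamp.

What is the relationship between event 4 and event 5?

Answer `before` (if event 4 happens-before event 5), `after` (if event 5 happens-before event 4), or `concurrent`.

Answer: before

Derivation:
Initial: VV[0]=[0, 0, 0, 0]
Initial: VV[1]=[0, 0, 0, 0]
Initial: VV[2]=[0, 0, 0, 0]
Initial: VV[3]=[0, 0, 0, 0]
Event 1: SEND 2->1: VV[2][2]++ -> VV[2]=[0, 0, 1, 0], msg_vec=[0, 0, 1, 0]; VV[1]=max(VV[1],msg_vec) then VV[1][1]++ -> VV[1]=[0, 1, 1, 0]
Event 2: LOCAL 0: VV[0][0]++ -> VV[0]=[1, 0, 0, 0]
Event 3: SEND 2->3: VV[2][2]++ -> VV[2]=[0, 0, 2, 0], msg_vec=[0, 0, 2, 0]; VV[3]=max(VV[3],msg_vec) then VV[3][3]++ -> VV[3]=[0, 0, 2, 1]
Event 4: LOCAL 0: VV[0][0]++ -> VV[0]=[2, 0, 0, 0]
Event 5: LOCAL 0: VV[0][0]++ -> VV[0]=[3, 0, 0, 0]
Event 6: LOCAL 1: VV[1][1]++ -> VV[1]=[0, 2, 1, 0]
Event 7: LOCAL 3: VV[3][3]++ -> VV[3]=[0, 0, 2, 2]
Event 8: SEND 3->0: VV[3][3]++ -> VV[3]=[0, 0, 2, 3], msg_vec=[0, 0, 2, 3]; VV[0]=max(VV[0],msg_vec) then VV[0][0]++ -> VV[0]=[4, 0, 2, 3]
Event 4 stamp: [2, 0, 0, 0]
Event 5 stamp: [3, 0, 0, 0]
[2, 0, 0, 0] <= [3, 0, 0, 0]? True
[3, 0, 0, 0] <= [2, 0, 0, 0]? False
Relation: before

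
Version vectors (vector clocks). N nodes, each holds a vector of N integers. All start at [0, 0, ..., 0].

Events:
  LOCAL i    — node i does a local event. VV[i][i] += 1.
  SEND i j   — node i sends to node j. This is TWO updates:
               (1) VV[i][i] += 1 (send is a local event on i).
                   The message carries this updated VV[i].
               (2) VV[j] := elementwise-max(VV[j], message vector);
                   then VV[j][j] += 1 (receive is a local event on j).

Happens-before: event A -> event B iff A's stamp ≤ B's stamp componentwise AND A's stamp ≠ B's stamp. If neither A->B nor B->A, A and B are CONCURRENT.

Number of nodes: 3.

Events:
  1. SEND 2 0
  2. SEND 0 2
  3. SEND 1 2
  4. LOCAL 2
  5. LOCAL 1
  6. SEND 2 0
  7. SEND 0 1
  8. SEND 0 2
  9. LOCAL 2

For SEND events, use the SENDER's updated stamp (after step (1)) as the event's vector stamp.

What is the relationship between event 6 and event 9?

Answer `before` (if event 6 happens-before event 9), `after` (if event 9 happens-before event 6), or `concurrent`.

Answer: before

Derivation:
Initial: VV[0]=[0, 0, 0]
Initial: VV[1]=[0, 0, 0]
Initial: VV[2]=[0, 0, 0]
Event 1: SEND 2->0: VV[2][2]++ -> VV[2]=[0, 0, 1], msg_vec=[0, 0, 1]; VV[0]=max(VV[0],msg_vec) then VV[0][0]++ -> VV[0]=[1, 0, 1]
Event 2: SEND 0->2: VV[0][0]++ -> VV[0]=[2, 0, 1], msg_vec=[2, 0, 1]; VV[2]=max(VV[2],msg_vec) then VV[2][2]++ -> VV[2]=[2, 0, 2]
Event 3: SEND 1->2: VV[1][1]++ -> VV[1]=[0, 1, 0], msg_vec=[0, 1, 0]; VV[2]=max(VV[2],msg_vec) then VV[2][2]++ -> VV[2]=[2, 1, 3]
Event 4: LOCAL 2: VV[2][2]++ -> VV[2]=[2, 1, 4]
Event 5: LOCAL 1: VV[1][1]++ -> VV[1]=[0, 2, 0]
Event 6: SEND 2->0: VV[2][2]++ -> VV[2]=[2, 1, 5], msg_vec=[2, 1, 5]; VV[0]=max(VV[0],msg_vec) then VV[0][0]++ -> VV[0]=[3, 1, 5]
Event 7: SEND 0->1: VV[0][0]++ -> VV[0]=[4, 1, 5], msg_vec=[4, 1, 5]; VV[1]=max(VV[1],msg_vec) then VV[1][1]++ -> VV[1]=[4, 3, 5]
Event 8: SEND 0->2: VV[0][0]++ -> VV[0]=[5, 1, 5], msg_vec=[5, 1, 5]; VV[2]=max(VV[2],msg_vec) then VV[2][2]++ -> VV[2]=[5, 1, 6]
Event 9: LOCAL 2: VV[2][2]++ -> VV[2]=[5, 1, 7]
Event 6 stamp: [2, 1, 5]
Event 9 stamp: [5, 1, 7]
[2, 1, 5] <= [5, 1, 7]? True
[5, 1, 7] <= [2, 1, 5]? False
Relation: before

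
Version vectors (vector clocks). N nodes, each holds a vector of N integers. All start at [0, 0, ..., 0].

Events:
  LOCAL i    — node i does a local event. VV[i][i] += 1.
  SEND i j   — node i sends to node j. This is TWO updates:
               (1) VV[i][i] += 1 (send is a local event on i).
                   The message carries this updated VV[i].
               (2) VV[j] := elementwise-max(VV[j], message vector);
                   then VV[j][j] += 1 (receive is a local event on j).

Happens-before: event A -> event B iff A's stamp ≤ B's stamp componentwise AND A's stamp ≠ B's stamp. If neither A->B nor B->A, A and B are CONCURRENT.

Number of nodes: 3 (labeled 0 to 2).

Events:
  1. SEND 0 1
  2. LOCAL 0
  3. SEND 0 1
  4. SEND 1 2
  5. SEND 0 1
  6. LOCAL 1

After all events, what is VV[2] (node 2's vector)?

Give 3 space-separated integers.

Initial: VV[0]=[0, 0, 0]
Initial: VV[1]=[0, 0, 0]
Initial: VV[2]=[0, 0, 0]
Event 1: SEND 0->1: VV[0][0]++ -> VV[0]=[1, 0, 0], msg_vec=[1, 0, 0]; VV[1]=max(VV[1],msg_vec) then VV[1][1]++ -> VV[1]=[1, 1, 0]
Event 2: LOCAL 0: VV[0][0]++ -> VV[0]=[2, 0, 0]
Event 3: SEND 0->1: VV[0][0]++ -> VV[0]=[3, 0, 0], msg_vec=[3, 0, 0]; VV[1]=max(VV[1],msg_vec) then VV[1][1]++ -> VV[1]=[3, 2, 0]
Event 4: SEND 1->2: VV[1][1]++ -> VV[1]=[3, 3, 0], msg_vec=[3, 3, 0]; VV[2]=max(VV[2],msg_vec) then VV[2][2]++ -> VV[2]=[3, 3, 1]
Event 5: SEND 0->1: VV[0][0]++ -> VV[0]=[4, 0, 0], msg_vec=[4, 0, 0]; VV[1]=max(VV[1],msg_vec) then VV[1][1]++ -> VV[1]=[4, 4, 0]
Event 6: LOCAL 1: VV[1][1]++ -> VV[1]=[4, 5, 0]
Final vectors: VV[0]=[4, 0, 0]; VV[1]=[4, 5, 0]; VV[2]=[3, 3, 1]

Answer: 3 3 1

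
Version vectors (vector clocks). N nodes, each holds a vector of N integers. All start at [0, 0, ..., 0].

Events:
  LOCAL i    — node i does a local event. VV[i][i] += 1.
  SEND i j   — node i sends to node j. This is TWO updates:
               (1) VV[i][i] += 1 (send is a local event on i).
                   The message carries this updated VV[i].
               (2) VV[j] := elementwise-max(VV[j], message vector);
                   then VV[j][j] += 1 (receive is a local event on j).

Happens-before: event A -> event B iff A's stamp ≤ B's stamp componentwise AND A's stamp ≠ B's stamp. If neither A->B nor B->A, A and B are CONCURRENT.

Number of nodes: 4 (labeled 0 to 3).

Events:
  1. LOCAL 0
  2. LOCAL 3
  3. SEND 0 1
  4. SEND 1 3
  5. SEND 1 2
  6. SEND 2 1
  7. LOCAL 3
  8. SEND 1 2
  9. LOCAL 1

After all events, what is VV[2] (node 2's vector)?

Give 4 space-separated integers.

Initial: VV[0]=[0, 0, 0, 0]
Initial: VV[1]=[0, 0, 0, 0]
Initial: VV[2]=[0, 0, 0, 0]
Initial: VV[3]=[0, 0, 0, 0]
Event 1: LOCAL 0: VV[0][0]++ -> VV[0]=[1, 0, 0, 0]
Event 2: LOCAL 3: VV[3][3]++ -> VV[3]=[0, 0, 0, 1]
Event 3: SEND 0->1: VV[0][0]++ -> VV[0]=[2, 0, 0, 0], msg_vec=[2, 0, 0, 0]; VV[1]=max(VV[1],msg_vec) then VV[1][1]++ -> VV[1]=[2, 1, 0, 0]
Event 4: SEND 1->3: VV[1][1]++ -> VV[1]=[2, 2, 0, 0], msg_vec=[2, 2, 0, 0]; VV[3]=max(VV[3],msg_vec) then VV[3][3]++ -> VV[3]=[2, 2, 0, 2]
Event 5: SEND 1->2: VV[1][1]++ -> VV[1]=[2, 3, 0, 0], msg_vec=[2, 3, 0, 0]; VV[2]=max(VV[2],msg_vec) then VV[2][2]++ -> VV[2]=[2, 3, 1, 0]
Event 6: SEND 2->1: VV[2][2]++ -> VV[2]=[2, 3, 2, 0], msg_vec=[2, 3, 2, 0]; VV[1]=max(VV[1],msg_vec) then VV[1][1]++ -> VV[1]=[2, 4, 2, 0]
Event 7: LOCAL 3: VV[3][3]++ -> VV[3]=[2, 2, 0, 3]
Event 8: SEND 1->2: VV[1][1]++ -> VV[1]=[2, 5, 2, 0], msg_vec=[2, 5, 2, 0]; VV[2]=max(VV[2],msg_vec) then VV[2][2]++ -> VV[2]=[2, 5, 3, 0]
Event 9: LOCAL 1: VV[1][1]++ -> VV[1]=[2, 6, 2, 0]
Final vectors: VV[0]=[2, 0, 0, 0]; VV[1]=[2, 6, 2, 0]; VV[2]=[2, 5, 3, 0]; VV[3]=[2, 2, 0, 3]

Answer: 2 5 3 0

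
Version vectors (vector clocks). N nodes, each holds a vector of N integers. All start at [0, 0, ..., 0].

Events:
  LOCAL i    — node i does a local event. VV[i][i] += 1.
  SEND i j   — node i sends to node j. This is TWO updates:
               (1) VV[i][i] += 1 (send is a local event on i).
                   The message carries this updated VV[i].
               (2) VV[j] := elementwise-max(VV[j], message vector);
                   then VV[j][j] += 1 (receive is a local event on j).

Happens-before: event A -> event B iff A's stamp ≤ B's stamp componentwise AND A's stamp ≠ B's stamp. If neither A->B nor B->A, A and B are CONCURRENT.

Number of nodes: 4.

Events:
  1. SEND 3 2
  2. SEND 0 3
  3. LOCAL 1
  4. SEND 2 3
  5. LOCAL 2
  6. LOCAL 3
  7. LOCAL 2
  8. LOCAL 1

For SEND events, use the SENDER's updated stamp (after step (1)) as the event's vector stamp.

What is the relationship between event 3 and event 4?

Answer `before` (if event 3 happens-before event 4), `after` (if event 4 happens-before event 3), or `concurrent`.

Initial: VV[0]=[0, 0, 0, 0]
Initial: VV[1]=[0, 0, 0, 0]
Initial: VV[2]=[0, 0, 0, 0]
Initial: VV[3]=[0, 0, 0, 0]
Event 1: SEND 3->2: VV[3][3]++ -> VV[3]=[0, 0, 0, 1], msg_vec=[0, 0, 0, 1]; VV[2]=max(VV[2],msg_vec) then VV[2][2]++ -> VV[2]=[0, 0, 1, 1]
Event 2: SEND 0->3: VV[0][0]++ -> VV[0]=[1, 0, 0, 0], msg_vec=[1, 0, 0, 0]; VV[3]=max(VV[3],msg_vec) then VV[3][3]++ -> VV[3]=[1, 0, 0, 2]
Event 3: LOCAL 1: VV[1][1]++ -> VV[1]=[0, 1, 0, 0]
Event 4: SEND 2->3: VV[2][2]++ -> VV[2]=[0, 0, 2, 1], msg_vec=[0, 0, 2, 1]; VV[3]=max(VV[3],msg_vec) then VV[3][3]++ -> VV[3]=[1, 0, 2, 3]
Event 5: LOCAL 2: VV[2][2]++ -> VV[2]=[0, 0, 3, 1]
Event 6: LOCAL 3: VV[3][3]++ -> VV[3]=[1, 0, 2, 4]
Event 7: LOCAL 2: VV[2][2]++ -> VV[2]=[0, 0, 4, 1]
Event 8: LOCAL 1: VV[1][1]++ -> VV[1]=[0, 2, 0, 0]
Event 3 stamp: [0, 1, 0, 0]
Event 4 stamp: [0, 0, 2, 1]
[0, 1, 0, 0] <= [0, 0, 2, 1]? False
[0, 0, 2, 1] <= [0, 1, 0, 0]? False
Relation: concurrent

Answer: concurrent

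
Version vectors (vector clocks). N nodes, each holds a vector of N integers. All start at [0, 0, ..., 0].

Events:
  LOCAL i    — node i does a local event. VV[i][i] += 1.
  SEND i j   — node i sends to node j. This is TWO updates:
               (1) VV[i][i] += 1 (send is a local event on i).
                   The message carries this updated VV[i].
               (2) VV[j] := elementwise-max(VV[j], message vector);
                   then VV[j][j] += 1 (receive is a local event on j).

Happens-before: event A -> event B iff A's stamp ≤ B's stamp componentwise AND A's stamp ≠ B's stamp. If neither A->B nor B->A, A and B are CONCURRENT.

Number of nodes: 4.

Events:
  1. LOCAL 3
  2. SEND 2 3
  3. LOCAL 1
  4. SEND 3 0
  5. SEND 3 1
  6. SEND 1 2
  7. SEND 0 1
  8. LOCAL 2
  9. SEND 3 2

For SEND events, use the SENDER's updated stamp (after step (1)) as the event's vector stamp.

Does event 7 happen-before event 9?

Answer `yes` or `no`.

Answer: no

Derivation:
Initial: VV[0]=[0, 0, 0, 0]
Initial: VV[1]=[0, 0, 0, 0]
Initial: VV[2]=[0, 0, 0, 0]
Initial: VV[3]=[0, 0, 0, 0]
Event 1: LOCAL 3: VV[3][3]++ -> VV[3]=[0, 0, 0, 1]
Event 2: SEND 2->3: VV[2][2]++ -> VV[2]=[0, 0, 1, 0], msg_vec=[0, 0, 1, 0]; VV[3]=max(VV[3],msg_vec) then VV[3][3]++ -> VV[3]=[0, 0, 1, 2]
Event 3: LOCAL 1: VV[1][1]++ -> VV[1]=[0, 1, 0, 0]
Event 4: SEND 3->0: VV[3][3]++ -> VV[3]=[0, 0, 1, 3], msg_vec=[0, 0, 1, 3]; VV[0]=max(VV[0],msg_vec) then VV[0][0]++ -> VV[0]=[1, 0, 1, 3]
Event 5: SEND 3->1: VV[3][3]++ -> VV[3]=[0, 0, 1, 4], msg_vec=[0, 0, 1, 4]; VV[1]=max(VV[1],msg_vec) then VV[1][1]++ -> VV[1]=[0, 2, 1, 4]
Event 6: SEND 1->2: VV[1][1]++ -> VV[1]=[0, 3, 1, 4], msg_vec=[0, 3, 1, 4]; VV[2]=max(VV[2],msg_vec) then VV[2][2]++ -> VV[2]=[0, 3, 2, 4]
Event 7: SEND 0->1: VV[0][0]++ -> VV[0]=[2, 0, 1, 3], msg_vec=[2, 0, 1, 3]; VV[1]=max(VV[1],msg_vec) then VV[1][1]++ -> VV[1]=[2, 4, 1, 4]
Event 8: LOCAL 2: VV[2][2]++ -> VV[2]=[0, 3, 3, 4]
Event 9: SEND 3->2: VV[3][3]++ -> VV[3]=[0, 0, 1, 5], msg_vec=[0, 0, 1, 5]; VV[2]=max(VV[2],msg_vec) then VV[2][2]++ -> VV[2]=[0, 3, 4, 5]
Event 7 stamp: [2, 0, 1, 3]
Event 9 stamp: [0, 0, 1, 5]
[2, 0, 1, 3] <= [0, 0, 1, 5]? False. Equal? False. Happens-before: False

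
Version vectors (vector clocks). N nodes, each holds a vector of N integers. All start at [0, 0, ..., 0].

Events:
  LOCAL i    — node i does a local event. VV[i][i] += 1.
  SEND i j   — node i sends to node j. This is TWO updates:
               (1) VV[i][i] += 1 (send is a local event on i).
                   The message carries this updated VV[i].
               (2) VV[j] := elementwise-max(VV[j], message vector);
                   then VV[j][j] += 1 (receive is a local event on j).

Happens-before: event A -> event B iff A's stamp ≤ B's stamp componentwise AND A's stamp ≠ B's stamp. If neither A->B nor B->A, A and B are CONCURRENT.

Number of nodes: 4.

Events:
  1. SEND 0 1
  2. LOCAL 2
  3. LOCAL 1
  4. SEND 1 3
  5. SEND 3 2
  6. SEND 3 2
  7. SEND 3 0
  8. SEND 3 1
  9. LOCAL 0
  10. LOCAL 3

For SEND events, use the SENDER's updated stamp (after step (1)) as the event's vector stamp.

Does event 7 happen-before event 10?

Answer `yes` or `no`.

Initial: VV[0]=[0, 0, 0, 0]
Initial: VV[1]=[0, 0, 0, 0]
Initial: VV[2]=[0, 0, 0, 0]
Initial: VV[3]=[0, 0, 0, 0]
Event 1: SEND 0->1: VV[0][0]++ -> VV[0]=[1, 0, 0, 0], msg_vec=[1, 0, 0, 0]; VV[1]=max(VV[1],msg_vec) then VV[1][1]++ -> VV[1]=[1, 1, 0, 0]
Event 2: LOCAL 2: VV[2][2]++ -> VV[2]=[0, 0, 1, 0]
Event 3: LOCAL 1: VV[1][1]++ -> VV[1]=[1, 2, 0, 0]
Event 4: SEND 1->3: VV[1][1]++ -> VV[1]=[1, 3, 0, 0], msg_vec=[1, 3, 0, 0]; VV[3]=max(VV[3],msg_vec) then VV[3][3]++ -> VV[3]=[1, 3, 0, 1]
Event 5: SEND 3->2: VV[3][3]++ -> VV[3]=[1, 3, 0, 2], msg_vec=[1, 3, 0, 2]; VV[2]=max(VV[2],msg_vec) then VV[2][2]++ -> VV[2]=[1, 3, 2, 2]
Event 6: SEND 3->2: VV[3][3]++ -> VV[3]=[1, 3, 0, 3], msg_vec=[1, 3, 0, 3]; VV[2]=max(VV[2],msg_vec) then VV[2][2]++ -> VV[2]=[1, 3, 3, 3]
Event 7: SEND 3->0: VV[3][3]++ -> VV[3]=[1, 3, 0, 4], msg_vec=[1, 3, 0, 4]; VV[0]=max(VV[0],msg_vec) then VV[0][0]++ -> VV[0]=[2, 3, 0, 4]
Event 8: SEND 3->1: VV[3][3]++ -> VV[3]=[1, 3, 0, 5], msg_vec=[1, 3, 0, 5]; VV[1]=max(VV[1],msg_vec) then VV[1][1]++ -> VV[1]=[1, 4, 0, 5]
Event 9: LOCAL 0: VV[0][0]++ -> VV[0]=[3, 3, 0, 4]
Event 10: LOCAL 3: VV[3][3]++ -> VV[3]=[1, 3, 0, 6]
Event 7 stamp: [1, 3, 0, 4]
Event 10 stamp: [1, 3, 0, 6]
[1, 3, 0, 4] <= [1, 3, 0, 6]? True. Equal? False. Happens-before: True

Answer: yes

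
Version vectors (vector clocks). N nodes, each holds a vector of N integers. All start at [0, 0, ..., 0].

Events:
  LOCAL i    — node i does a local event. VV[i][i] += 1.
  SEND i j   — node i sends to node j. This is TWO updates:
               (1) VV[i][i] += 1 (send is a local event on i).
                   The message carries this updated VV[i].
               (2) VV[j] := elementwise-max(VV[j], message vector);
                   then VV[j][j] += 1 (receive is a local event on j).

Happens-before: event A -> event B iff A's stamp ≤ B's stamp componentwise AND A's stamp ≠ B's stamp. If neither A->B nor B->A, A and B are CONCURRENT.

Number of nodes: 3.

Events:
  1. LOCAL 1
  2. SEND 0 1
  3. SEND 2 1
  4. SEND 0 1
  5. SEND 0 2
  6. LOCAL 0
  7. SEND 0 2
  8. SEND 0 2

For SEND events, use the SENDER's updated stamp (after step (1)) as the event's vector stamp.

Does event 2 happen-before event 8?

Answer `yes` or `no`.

Answer: yes

Derivation:
Initial: VV[0]=[0, 0, 0]
Initial: VV[1]=[0, 0, 0]
Initial: VV[2]=[0, 0, 0]
Event 1: LOCAL 1: VV[1][1]++ -> VV[1]=[0, 1, 0]
Event 2: SEND 0->1: VV[0][0]++ -> VV[0]=[1, 0, 0], msg_vec=[1, 0, 0]; VV[1]=max(VV[1],msg_vec) then VV[1][1]++ -> VV[1]=[1, 2, 0]
Event 3: SEND 2->1: VV[2][2]++ -> VV[2]=[0, 0, 1], msg_vec=[0, 0, 1]; VV[1]=max(VV[1],msg_vec) then VV[1][1]++ -> VV[1]=[1, 3, 1]
Event 4: SEND 0->1: VV[0][0]++ -> VV[0]=[2, 0, 0], msg_vec=[2, 0, 0]; VV[1]=max(VV[1],msg_vec) then VV[1][1]++ -> VV[1]=[2, 4, 1]
Event 5: SEND 0->2: VV[0][0]++ -> VV[0]=[3, 0, 0], msg_vec=[3, 0, 0]; VV[2]=max(VV[2],msg_vec) then VV[2][2]++ -> VV[2]=[3, 0, 2]
Event 6: LOCAL 0: VV[0][0]++ -> VV[0]=[4, 0, 0]
Event 7: SEND 0->2: VV[0][0]++ -> VV[0]=[5, 0, 0], msg_vec=[5, 0, 0]; VV[2]=max(VV[2],msg_vec) then VV[2][2]++ -> VV[2]=[5, 0, 3]
Event 8: SEND 0->2: VV[0][0]++ -> VV[0]=[6, 0, 0], msg_vec=[6, 0, 0]; VV[2]=max(VV[2],msg_vec) then VV[2][2]++ -> VV[2]=[6, 0, 4]
Event 2 stamp: [1, 0, 0]
Event 8 stamp: [6, 0, 0]
[1, 0, 0] <= [6, 0, 0]? True. Equal? False. Happens-before: True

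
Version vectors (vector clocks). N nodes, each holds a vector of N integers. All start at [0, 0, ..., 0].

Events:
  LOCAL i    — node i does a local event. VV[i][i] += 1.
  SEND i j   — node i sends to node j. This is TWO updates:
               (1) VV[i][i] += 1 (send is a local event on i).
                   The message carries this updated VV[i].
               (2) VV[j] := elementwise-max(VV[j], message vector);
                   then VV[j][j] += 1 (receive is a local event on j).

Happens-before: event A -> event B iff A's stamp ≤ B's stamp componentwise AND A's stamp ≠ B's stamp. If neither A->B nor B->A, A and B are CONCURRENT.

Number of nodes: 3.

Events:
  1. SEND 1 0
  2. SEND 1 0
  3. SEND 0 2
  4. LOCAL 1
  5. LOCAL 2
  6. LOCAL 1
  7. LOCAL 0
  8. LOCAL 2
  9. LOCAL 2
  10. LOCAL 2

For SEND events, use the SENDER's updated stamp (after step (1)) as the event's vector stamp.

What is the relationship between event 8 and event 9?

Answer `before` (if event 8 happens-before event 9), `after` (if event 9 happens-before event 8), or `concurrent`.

Initial: VV[0]=[0, 0, 0]
Initial: VV[1]=[0, 0, 0]
Initial: VV[2]=[0, 0, 0]
Event 1: SEND 1->0: VV[1][1]++ -> VV[1]=[0, 1, 0], msg_vec=[0, 1, 0]; VV[0]=max(VV[0],msg_vec) then VV[0][0]++ -> VV[0]=[1, 1, 0]
Event 2: SEND 1->0: VV[1][1]++ -> VV[1]=[0, 2, 0], msg_vec=[0, 2, 0]; VV[0]=max(VV[0],msg_vec) then VV[0][0]++ -> VV[0]=[2, 2, 0]
Event 3: SEND 0->2: VV[0][0]++ -> VV[0]=[3, 2, 0], msg_vec=[3, 2, 0]; VV[2]=max(VV[2],msg_vec) then VV[2][2]++ -> VV[2]=[3, 2, 1]
Event 4: LOCAL 1: VV[1][1]++ -> VV[1]=[0, 3, 0]
Event 5: LOCAL 2: VV[2][2]++ -> VV[2]=[3, 2, 2]
Event 6: LOCAL 1: VV[1][1]++ -> VV[1]=[0, 4, 0]
Event 7: LOCAL 0: VV[0][0]++ -> VV[0]=[4, 2, 0]
Event 8: LOCAL 2: VV[2][2]++ -> VV[2]=[3, 2, 3]
Event 9: LOCAL 2: VV[2][2]++ -> VV[2]=[3, 2, 4]
Event 10: LOCAL 2: VV[2][2]++ -> VV[2]=[3, 2, 5]
Event 8 stamp: [3, 2, 3]
Event 9 stamp: [3, 2, 4]
[3, 2, 3] <= [3, 2, 4]? True
[3, 2, 4] <= [3, 2, 3]? False
Relation: before

Answer: before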